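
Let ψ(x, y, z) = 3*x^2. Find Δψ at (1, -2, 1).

6

∂²ψ/∂x² = 6
∂²ψ/∂y² = 0
∂²ψ/∂z² = 0
∇²ψ = 6
At (1, -2, 1): 6.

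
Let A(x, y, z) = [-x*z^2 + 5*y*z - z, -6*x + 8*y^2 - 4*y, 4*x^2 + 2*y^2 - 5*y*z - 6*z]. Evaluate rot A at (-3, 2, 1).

(∇×A)₁ = ∂A₃/∂y − ∂A₂/∂z = 4*y - 5*z
(∇×A)₂ = ∂A₁/∂z − ∂A₃/∂x = -2*x*z - 8*x + 5*y - 1
(∇×A)₃ = ∂A₂/∂x − ∂A₁/∂y = -5*z - 6
∇×A = (4*y - 5*z, -2*x*z - 8*x + 5*y - 1, -5*z - 6)
At (-3, 2, 1): (3, 39, -11).

(3, 39, -11)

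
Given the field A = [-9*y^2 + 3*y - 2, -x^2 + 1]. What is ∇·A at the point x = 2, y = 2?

∂A₁/∂x = 0
∂A₂/∂y = 0
∇·A = 0
At (2, 2): 0.

0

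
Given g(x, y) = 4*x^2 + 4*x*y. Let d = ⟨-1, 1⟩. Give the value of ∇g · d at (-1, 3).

-8

∂g/∂x = 8*x + 4*y
∂g/∂y = 4*x
∇g at (-1, 3) = (4, -4)
∇g · d = (4)(-1) + (-4)(1) = -8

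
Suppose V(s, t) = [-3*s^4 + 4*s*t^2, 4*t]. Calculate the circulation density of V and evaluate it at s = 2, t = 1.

-16

∂V₂/∂s = 0
∂V₁/∂t = 8*s*t
Scalar curl = -8*s*t
At (2, 1): -16.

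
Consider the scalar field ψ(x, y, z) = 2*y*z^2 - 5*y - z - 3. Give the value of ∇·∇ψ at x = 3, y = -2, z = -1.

-8

∂²ψ/∂x² = 0
∂²ψ/∂y² = 0
∂²ψ/∂z² = 4*y
∇²ψ = 4*y
At (3, -2, -1): -8.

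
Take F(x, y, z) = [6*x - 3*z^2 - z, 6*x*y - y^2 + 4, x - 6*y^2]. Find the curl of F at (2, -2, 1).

(24, -8, -12)

(∇×F)₁ = ∂F₃/∂y − ∂F₂/∂z = -12*y
(∇×F)₂ = ∂F₁/∂z − ∂F₃/∂x = -6*z - 2
(∇×F)₃ = ∂F₂/∂x − ∂F₁/∂y = 6*y
∇×F = (-12*y, -6*z - 2, 6*y)
At (2, -2, 1): (24, -8, -12).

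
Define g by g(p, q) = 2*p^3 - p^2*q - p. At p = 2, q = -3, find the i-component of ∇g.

35

(∇g)_1 = ∂g/∂p = 6*p^2 - 2*p*q - 1
At (2, -3): 35.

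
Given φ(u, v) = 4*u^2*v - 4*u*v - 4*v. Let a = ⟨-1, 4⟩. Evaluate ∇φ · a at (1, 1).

-20

∂φ/∂u = 8*u*v - 4*v
∂φ/∂v = 4*u^2 - 4*u - 4
∇φ at (1, 1) = (4, -4)
∇φ · a = (4)(-1) + (-4)(4) = -20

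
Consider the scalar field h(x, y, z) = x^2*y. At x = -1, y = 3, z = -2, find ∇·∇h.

6

∂²h/∂x² = 2*y
∂²h/∂y² = 0
∂²h/∂z² = 0
∇²h = 2*y
At (-1, 3, -2): 6.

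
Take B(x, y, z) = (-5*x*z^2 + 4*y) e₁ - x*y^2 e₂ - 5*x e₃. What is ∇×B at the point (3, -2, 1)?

(0, -25, -8)

(∇×B)₁ = ∂B₃/∂y − ∂B₂/∂z = 0
(∇×B)₂ = ∂B₁/∂z − ∂B₃/∂x = -10*x*z + 5
(∇×B)₃ = ∂B₂/∂x − ∂B₁/∂y = -y^2 - 4
∇×B = (0, -10*x*z + 5, -y^2 - 4)
At (3, -2, 1): (0, -25, -8).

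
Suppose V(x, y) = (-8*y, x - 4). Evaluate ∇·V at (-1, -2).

∂V₁/∂x = 0
∂V₂/∂y = 0
∇·V = 0
At (-1, -2): 0.

0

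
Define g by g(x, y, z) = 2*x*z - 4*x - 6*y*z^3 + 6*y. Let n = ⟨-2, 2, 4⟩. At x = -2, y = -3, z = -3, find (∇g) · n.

∂g/∂x = 2*z - 4
∂g/∂y = -6*z^3 + 6
∂g/∂z = 2*x - 18*y*z^2
∇g at (-2, -3, -3) = (-10, 168, 482)
∇g · n = (-10)(-2) + (168)(2) + (482)(4) = 2284

2284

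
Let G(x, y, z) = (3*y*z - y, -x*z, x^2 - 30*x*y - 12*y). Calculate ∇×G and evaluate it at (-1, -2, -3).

(∇×G)₁ = ∂G₃/∂y − ∂G₂/∂z = -29*x - 12
(∇×G)₂ = ∂G₁/∂z − ∂G₃/∂x = -2*x + 33*y
(∇×G)₃ = ∂G₂/∂x − ∂G₁/∂y = -4*z + 1
∇×G = (-29*x - 12, -2*x + 33*y, -4*z + 1)
At (-1, -2, -3): (17, -64, 13).

(17, -64, 13)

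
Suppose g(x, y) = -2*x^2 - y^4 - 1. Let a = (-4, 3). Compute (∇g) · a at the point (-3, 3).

-372

∂g/∂x = -4*x
∂g/∂y = -4*y^3
∇g at (-3, 3) = (12, -108)
∇g · a = (12)(-4) + (-108)(3) = -372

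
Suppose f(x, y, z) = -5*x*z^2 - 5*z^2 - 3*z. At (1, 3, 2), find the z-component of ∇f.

(∇f)_3 = ∂f/∂z = -10*x*z - 10*z - 3
At (1, 3, 2): -43.

-43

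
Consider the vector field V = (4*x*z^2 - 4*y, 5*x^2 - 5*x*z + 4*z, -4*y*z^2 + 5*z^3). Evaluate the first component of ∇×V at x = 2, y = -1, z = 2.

-10

(∇×V)_1 = ∂V₃/∂y − ∂V₂/∂z
= -4*z^2 − (-5*x + 4)
= 5*x - 4*z^2 - 4
At (2, -1, 2): -10.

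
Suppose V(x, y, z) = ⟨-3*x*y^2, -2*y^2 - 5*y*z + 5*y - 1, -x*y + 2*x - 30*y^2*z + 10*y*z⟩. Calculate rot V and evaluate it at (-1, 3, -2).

(∇×V)₁ = ∂V₃/∂y − ∂V₂/∂z = -x - 60*y*z + 5*y + 10*z
(∇×V)₂ = ∂V₁/∂z − ∂V₃/∂x = y - 2
(∇×V)₃ = ∂V₂/∂x − ∂V₁/∂y = 6*x*y
∇×V = (-x - 60*y*z + 5*y + 10*z, y - 2, 6*x*y)
At (-1, 3, -2): (356, 1, -18).

(356, 1, -18)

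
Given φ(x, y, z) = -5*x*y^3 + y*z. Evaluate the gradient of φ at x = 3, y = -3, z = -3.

(135, -408, -3)

∂φ/∂x = -5*y^3
∂φ/∂y = -15*x*y^2 + z
∂φ/∂z = y
∇φ = (-5*y^3, -15*x*y^2 + z, y)
At (3, -3, -3): (135, -408, -3).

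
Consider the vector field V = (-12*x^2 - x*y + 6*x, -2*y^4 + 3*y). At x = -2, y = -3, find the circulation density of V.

∂V₂/∂x = 0
∂V₁/∂y = -x
Scalar curl = x
At (-2, -3): -2.

-2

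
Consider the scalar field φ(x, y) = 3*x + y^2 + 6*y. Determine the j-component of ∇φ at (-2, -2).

2

(∇φ)_2 = ∂φ/∂y = 2*y + 6
At (-2, -2): 2.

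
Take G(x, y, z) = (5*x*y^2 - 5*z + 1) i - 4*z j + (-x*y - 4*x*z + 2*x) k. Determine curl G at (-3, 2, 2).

(7, 3, 60)

(∇×G)₁ = ∂G₃/∂y − ∂G₂/∂z = -x + 4
(∇×G)₂ = ∂G₁/∂z − ∂G₃/∂x = y + 4*z - 7
(∇×G)₃ = ∂G₂/∂x − ∂G₁/∂y = -10*x*y
∇×G = (-x + 4, y + 4*z - 7, -10*x*y)
At (-3, 2, 2): (7, 3, 60).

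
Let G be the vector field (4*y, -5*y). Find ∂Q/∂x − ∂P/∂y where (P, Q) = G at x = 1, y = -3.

-4

∂G₂/∂x = 0
∂G₁/∂y = 4
Scalar curl = -4
At (1, -3): -4.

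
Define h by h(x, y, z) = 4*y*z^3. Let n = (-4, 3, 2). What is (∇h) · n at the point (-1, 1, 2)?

∂h/∂x = 0
∂h/∂y = 4*z^3
∂h/∂z = 12*y*z^2
∇h at (-1, 1, 2) = (0, 32, 48)
∇h · n = (0)(-4) + (32)(3) + (48)(2) = 192

192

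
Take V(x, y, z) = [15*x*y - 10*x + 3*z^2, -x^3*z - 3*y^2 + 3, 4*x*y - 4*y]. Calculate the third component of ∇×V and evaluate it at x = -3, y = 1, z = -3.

(∇×V)_3 = ∂V₂/∂x − ∂V₁/∂y
= -3*x^2*z − (15*x)
= -3*x^2*z - 15*x
At (-3, 1, -3): 126.

126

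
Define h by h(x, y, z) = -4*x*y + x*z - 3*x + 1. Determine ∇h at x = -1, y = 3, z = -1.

(-16, 4, -1)

∂h/∂x = -4*y + z - 3
∂h/∂y = -4*x
∂h/∂z = x
∇h = (-4*y + z - 3, -4*x, x)
At (-1, 3, -1): (-16, 4, -1).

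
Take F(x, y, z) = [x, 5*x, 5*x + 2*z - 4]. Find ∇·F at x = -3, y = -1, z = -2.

∂F₁/∂x = 1
∂F₂/∂y = 0
∂F₃/∂z = 2
∇·F = 3
At (-3, -1, -2): 3.

3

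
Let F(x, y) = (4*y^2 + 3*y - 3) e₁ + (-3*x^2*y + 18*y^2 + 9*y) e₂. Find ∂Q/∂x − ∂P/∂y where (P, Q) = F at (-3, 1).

7

∂F₂/∂x = -6*x*y
∂F₁/∂y = 8*y + 3
Scalar curl = -6*x*y - 8*y - 3
At (-3, 1): 7.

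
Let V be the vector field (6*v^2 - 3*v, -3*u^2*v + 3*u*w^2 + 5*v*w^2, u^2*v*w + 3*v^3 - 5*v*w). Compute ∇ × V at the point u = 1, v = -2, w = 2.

(∇×V)₁ = ∂V₃/∂v − ∂V₂/∂w = u^2*w - 6*u*w + 9*v^2 - 10*v*w - 5*w
(∇×V)₂ = ∂V₁/∂w − ∂V₃/∂u = -2*u*v*w
(∇×V)₃ = ∂V₂/∂u − ∂V₁/∂v = -6*u*v - 12*v + 3*w^2 + 3
∇×V = (u^2*w - 6*u*w + 9*v^2 - 10*v*w - 5*w, -2*u*v*w, -6*u*v - 12*v + 3*w^2 + 3)
At (1, -2, 2): (56, 8, 51).

(56, 8, 51)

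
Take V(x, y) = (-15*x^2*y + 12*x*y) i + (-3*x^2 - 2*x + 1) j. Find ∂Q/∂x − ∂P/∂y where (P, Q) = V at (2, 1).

∂V₂/∂x = -6*x - 2
∂V₁/∂y = -15*x^2 + 12*x
Scalar curl = 15*x^2 - 18*x - 2
At (2, 1): 22.

22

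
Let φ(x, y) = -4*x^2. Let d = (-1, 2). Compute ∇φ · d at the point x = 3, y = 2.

24

∂φ/∂x = -8*x
∂φ/∂y = 0
∇φ at (3, 2) = (-24, 0)
∇φ · d = (-24)(-1) + (0)(2) = 24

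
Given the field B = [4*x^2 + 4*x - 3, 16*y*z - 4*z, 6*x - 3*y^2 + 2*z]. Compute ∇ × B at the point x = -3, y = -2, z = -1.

(∇×B)₁ = ∂B₃/∂y − ∂B₂/∂z = -22*y + 4
(∇×B)₂ = ∂B₁/∂z − ∂B₃/∂x = -6
(∇×B)₃ = ∂B₂/∂x − ∂B₁/∂y = 0
∇×B = (-22*y + 4, -6, 0)
At (-3, -2, -1): (48, -6, 0).

(48, -6, 0)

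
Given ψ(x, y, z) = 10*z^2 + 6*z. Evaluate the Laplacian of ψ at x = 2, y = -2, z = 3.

∂²ψ/∂x² = 0
∂²ψ/∂y² = 0
∂²ψ/∂z² = 20
∇²ψ = 20
At (2, -2, 3): 20.

20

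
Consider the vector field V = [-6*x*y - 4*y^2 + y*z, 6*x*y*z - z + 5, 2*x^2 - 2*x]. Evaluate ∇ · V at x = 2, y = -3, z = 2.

∂V₁/∂x = -6*y
∂V₂/∂y = 6*x*z
∂V₃/∂z = 0
∇·V = 6*x*z - 6*y
At (2, -3, 2): 42.

42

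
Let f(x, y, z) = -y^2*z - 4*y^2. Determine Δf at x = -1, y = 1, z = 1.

∂²f/∂x² = 0
∂²f/∂y² = -2*(z + 4)
∂²f/∂z² = 0
∇²f = -2*z - 8
At (-1, 1, 1): -10.

-10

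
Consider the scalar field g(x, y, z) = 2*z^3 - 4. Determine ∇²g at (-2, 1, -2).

-24

∂²g/∂x² = 0
∂²g/∂y² = 0
∂²g/∂z² = 12*z
∇²g = 12*z
At (-2, 1, -2): -24.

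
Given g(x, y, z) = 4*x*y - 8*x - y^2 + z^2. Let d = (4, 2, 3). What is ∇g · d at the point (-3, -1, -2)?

∂g/∂x = 4*y - 8
∂g/∂y = 4*x - 2*y
∂g/∂z = 2*z
∇g at (-3, -1, -2) = (-12, -10, -4)
∇g · d = (-12)(4) + (-10)(2) + (-4)(3) = -80

-80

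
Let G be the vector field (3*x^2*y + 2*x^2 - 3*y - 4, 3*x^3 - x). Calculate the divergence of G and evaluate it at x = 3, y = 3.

66

∂G₁/∂x = 6*x*y + 4*x
∂G₂/∂y = 0
∇·G = 6*x*y + 4*x
At (3, 3): 66.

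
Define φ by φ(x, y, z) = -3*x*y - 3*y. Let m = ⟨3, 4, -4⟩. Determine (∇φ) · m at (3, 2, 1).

∂φ/∂x = -3*y
∂φ/∂y = -3*x - 3
∂φ/∂z = 0
∇φ at (3, 2, 1) = (-6, -12, 0)
∇φ · m = (-6)(3) + (-12)(4) + (0)(-4) = -66

-66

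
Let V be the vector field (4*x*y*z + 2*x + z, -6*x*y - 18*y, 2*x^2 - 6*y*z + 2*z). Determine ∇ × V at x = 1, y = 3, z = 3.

(-18, 9, -30)

(∇×V)₁ = ∂V₃/∂y − ∂V₂/∂z = -6*z
(∇×V)₂ = ∂V₁/∂z − ∂V₃/∂x = 4*x*y - 4*x + 1
(∇×V)₃ = ∂V₂/∂x − ∂V₁/∂y = -4*x*z - 6*y
∇×V = (-6*z, 4*x*y - 4*x + 1, -4*x*z - 6*y)
At (1, 3, 3): (-18, 9, -30).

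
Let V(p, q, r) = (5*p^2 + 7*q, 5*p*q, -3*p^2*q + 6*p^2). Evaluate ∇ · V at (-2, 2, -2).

∂V₁/∂p = 10*p
∂V₂/∂q = 5*p
∂V₃/∂r = 0
∇·V = 15*p
At (-2, 2, -2): -30.

-30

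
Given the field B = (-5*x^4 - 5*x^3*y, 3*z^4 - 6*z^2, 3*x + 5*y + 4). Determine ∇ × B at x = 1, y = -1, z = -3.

(293, -3, 5)

(∇×B)₁ = ∂B₃/∂y − ∂B₂/∂z = -12*z^3 + 12*z + 5
(∇×B)₂ = ∂B₁/∂z − ∂B₃/∂x = -3
(∇×B)₃ = ∂B₂/∂x − ∂B₁/∂y = 5*x^3
∇×B = (-12*z^3 + 12*z + 5, -3, 5*x^3)
At (1, -1, -3): (293, -3, 5).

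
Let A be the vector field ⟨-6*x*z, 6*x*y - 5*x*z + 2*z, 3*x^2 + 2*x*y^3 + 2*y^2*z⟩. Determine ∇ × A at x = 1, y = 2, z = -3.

(∇×A)₁ = ∂A₃/∂y − ∂A₂/∂z = 6*x*y^2 + 5*x + 4*y*z - 2
(∇×A)₂ = ∂A₁/∂z − ∂A₃/∂x = -12*x - 2*y^3
(∇×A)₃ = ∂A₂/∂x − ∂A₁/∂y = 6*y - 5*z
∇×A = (6*x*y^2 + 5*x + 4*y*z - 2, -12*x - 2*y^3, 6*y - 5*z)
At (1, 2, -3): (3, -28, 27).

(3, -28, 27)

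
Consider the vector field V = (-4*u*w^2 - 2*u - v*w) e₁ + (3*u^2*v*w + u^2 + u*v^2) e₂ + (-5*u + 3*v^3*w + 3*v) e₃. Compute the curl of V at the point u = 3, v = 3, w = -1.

(-159, 26, -40)

(∇×V)₁ = ∂V₃/∂v − ∂V₂/∂w = -3*u^2*v + 9*v^2*w + 3
(∇×V)₂ = ∂V₁/∂w − ∂V₃/∂u = -8*u*w - v + 5
(∇×V)₃ = ∂V₂/∂u − ∂V₁/∂v = 6*u*v*w + 2*u + v^2 + w
∇×V = (-3*u^2*v + 9*v^2*w + 3, -8*u*w - v + 5, 6*u*v*w + 2*u + v^2 + w)
At (3, 3, -1): (-159, 26, -40).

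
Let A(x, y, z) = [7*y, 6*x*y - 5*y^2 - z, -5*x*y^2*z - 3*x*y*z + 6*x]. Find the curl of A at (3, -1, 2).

(∇×A)₁ = ∂A₃/∂y − ∂A₂/∂z = -10*x*y*z - 3*x*z + 1
(∇×A)₂ = ∂A₁/∂z − ∂A₃/∂x = 5*y^2*z + 3*y*z - 6
(∇×A)₃ = ∂A₂/∂x − ∂A₁/∂y = 6*y - 7
∇×A = (-10*x*y*z - 3*x*z + 1, 5*y^2*z + 3*y*z - 6, 6*y - 7)
At (3, -1, 2): (43, -2, -13).

(43, -2, -13)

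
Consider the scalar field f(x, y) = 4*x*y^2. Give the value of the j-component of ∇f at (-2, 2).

(∇f)_2 = ∂f/∂y = 8*x*y
At (-2, 2): -32.

-32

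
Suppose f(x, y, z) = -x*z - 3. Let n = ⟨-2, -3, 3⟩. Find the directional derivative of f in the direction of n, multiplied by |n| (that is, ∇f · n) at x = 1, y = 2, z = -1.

-5

∂f/∂x = -z
∂f/∂y = 0
∂f/∂z = -x
∇f at (1, 2, -1) = (1, 0, -1)
∇f · n = (1)(-2) + (0)(-3) + (-1)(3) = -5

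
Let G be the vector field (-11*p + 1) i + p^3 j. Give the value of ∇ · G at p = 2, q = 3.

-11

∂G₁/∂p = -11
∂G₂/∂q = 0
∇·G = -11
At (2, 3): -11.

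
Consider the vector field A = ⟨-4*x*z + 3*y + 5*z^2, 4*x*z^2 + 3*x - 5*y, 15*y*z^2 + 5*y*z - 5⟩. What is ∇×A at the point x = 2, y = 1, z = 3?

(102, 22, 36)

(∇×A)₁ = ∂A₃/∂y − ∂A₂/∂z = -8*x*z + 15*z^2 + 5*z
(∇×A)₂ = ∂A₁/∂z − ∂A₃/∂x = -4*x + 10*z
(∇×A)₃ = ∂A₂/∂x − ∂A₁/∂y = 4*z^2
∇×A = (-8*x*z + 15*z^2 + 5*z, -4*x + 10*z, 4*z^2)
At (2, 1, 3): (102, 22, 36).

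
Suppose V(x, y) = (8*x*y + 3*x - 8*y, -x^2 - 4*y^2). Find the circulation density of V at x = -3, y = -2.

∂V₂/∂x = -2*x
∂V₁/∂y = 8*x - 8
Scalar curl = -10*x + 8
At (-3, -2): 38.

38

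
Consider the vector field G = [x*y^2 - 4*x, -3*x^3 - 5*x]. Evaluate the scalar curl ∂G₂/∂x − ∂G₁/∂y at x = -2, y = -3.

∂G₂/∂x = -9*x^2 - 5
∂G₁/∂y = 2*x*y
Scalar curl = -9*x^2 - 2*x*y - 5
At (-2, -3): -53.

-53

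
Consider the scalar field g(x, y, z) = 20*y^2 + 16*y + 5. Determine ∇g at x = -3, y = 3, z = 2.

∂g/∂x = 0
∂g/∂y = 40*y + 16
∂g/∂z = 0
∇g = (0, 40*y + 16, 0)
At (-3, 3, 2): (0, 136, 0).

(0, 136, 0)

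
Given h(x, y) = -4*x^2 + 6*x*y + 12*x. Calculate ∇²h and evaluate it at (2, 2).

∂²h/∂x² = -8
∂²h/∂y² = 0
∇²h = -8
At (2, 2): -8.

-8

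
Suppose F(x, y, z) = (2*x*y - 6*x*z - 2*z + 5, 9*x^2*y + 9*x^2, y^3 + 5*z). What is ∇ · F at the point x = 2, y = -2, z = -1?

∂F₁/∂x = 2*y - 6*z
∂F₂/∂y = 9*x^2
∂F₃/∂z = 5
∇·F = 9*x^2 + 2*y - 6*z + 5
At (2, -2, -1): 43.

43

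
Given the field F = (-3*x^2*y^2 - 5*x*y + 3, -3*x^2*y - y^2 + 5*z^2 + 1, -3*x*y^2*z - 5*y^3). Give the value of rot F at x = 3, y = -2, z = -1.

(-86, -12, -57)

(∇×F)₁ = ∂F₃/∂y − ∂F₂/∂z = -6*x*y*z - 15*y^2 - 10*z
(∇×F)₂ = ∂F₁/∂z − ∂F₃/∂x = 3*y^2*z
(∇×F)₃ = ∂F₂/∂x − ∂F₁/∂y = 6*x^2*y - 6*x*y + 5*x
∇×F = (-6*x*y*z - 15*y^2 - 10*z, 3*y^2*z, 6*x^2*y - 6*x*y + 5*x)
At (3, -2, -1): (-86, -12, -57).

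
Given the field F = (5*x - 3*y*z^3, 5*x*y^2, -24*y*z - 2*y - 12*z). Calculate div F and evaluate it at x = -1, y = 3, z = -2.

∂F₁/∂x = 5
∂F₂/∂y = 10*x*y
∂F₃/∂z = -24*y - 12
∇·F = 10*x*y - 24*y - 7
At (-1, 3, -2): -109.

-109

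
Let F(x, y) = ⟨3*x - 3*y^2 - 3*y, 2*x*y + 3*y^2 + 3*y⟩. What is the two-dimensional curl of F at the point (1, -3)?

-21

∂F₂/∂x = 2*y
∂F₁/∂y = -6*y - 3
Scalar curl = 8*y + 3
At (1, -3): -21.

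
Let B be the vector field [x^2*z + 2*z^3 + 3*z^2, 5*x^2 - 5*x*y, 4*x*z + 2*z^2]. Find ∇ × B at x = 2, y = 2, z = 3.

(∇×B)₁ = ∂B₃/∂y − ∂B₂/∂z = 0
(∇×B)₂ = ∂B₁/∂z − ∂B₃/∂x = x^2 + 6*z^2 + 2*z
(∇×B)₃ = ∂B₂/∂x − ∂B₁/∂y = 10*x - 5*y
∇×B = (0, x^2 + 6*z^2 + 2*z, 10*x - 5*y)
At (2, 2, 3): (0, 64, 10).

(0, 64, 10)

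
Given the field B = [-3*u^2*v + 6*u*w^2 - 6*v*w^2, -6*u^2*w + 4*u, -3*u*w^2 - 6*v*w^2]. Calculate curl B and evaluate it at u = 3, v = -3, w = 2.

(30, 156, -17)

(∇×B)₁ = ∂B₃/∂v − ∂B₂/∂w = 6*u^2 - 6*w^2
(∇×B)₂ = ∂B₁/∂w − ∂B₃/∂u = 12*u*w - 12*v*w + 3*w^2
(∇×B)₃ = ∂B₂/∂u − ∂B₁/∂v = 3*u^2 - 12*u*w + 6*w^2 + 4
∇×B = (6*u^2 - 6*w^2, 12*u*w - 12*v*w + 3*w^2, 3*u^2 - 12*u*w + 6*w^2 + 4)
At (3, -3, 2): (30, 156, -17).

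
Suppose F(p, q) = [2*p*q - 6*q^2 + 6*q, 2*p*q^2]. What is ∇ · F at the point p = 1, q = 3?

18

∂F₁/∂p = 2*q
∂F₂/∂q = 4*p*q
∇·F = 4*p*q + 2*q
At (1, 3): 18.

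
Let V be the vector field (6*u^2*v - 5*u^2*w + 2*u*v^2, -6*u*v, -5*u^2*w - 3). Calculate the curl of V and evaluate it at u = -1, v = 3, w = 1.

(0, -15, -12)

(∇×V)₁ = ∂V₃/∂v − ∂V₂/∂w = 0
(∇×V)₂ = ∂V₁/∂w − ∂V₃/∂u = -5*u^2 + 10*u*w
(∇×V)₃ = ∂V₂/∂u − ∂V₁/∂v = -6*u^2 - 4*u*v - 6*v
∇×V = (0, -5*u^2 + 10*u*w, -6*u^2 - 4*u*v - 6*v)
At (-1, 3, 1): (0, -15, -12).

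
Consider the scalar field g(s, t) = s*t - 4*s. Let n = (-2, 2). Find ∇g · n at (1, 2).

6

∂g/∂s = t - 4
∂g/∂t = s
∇g at (1, 2) = (-2, 1)
∇g · n = (-2)(-2) + (1)(2) = 6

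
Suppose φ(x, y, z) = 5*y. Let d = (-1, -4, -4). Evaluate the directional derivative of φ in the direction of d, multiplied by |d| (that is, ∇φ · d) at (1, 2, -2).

∂φ/∂x = 0
∂φ/∂y = 5
∂φ/∂z = 0
∇φ at (1, 2, -2) = (0, 5, 0)
∇φ · d = (0)(-1) + (5)(-4) + (0)(-4) = -20

-20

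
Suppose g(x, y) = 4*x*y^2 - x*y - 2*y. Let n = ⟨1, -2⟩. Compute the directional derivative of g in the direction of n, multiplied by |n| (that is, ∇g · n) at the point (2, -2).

90

∂g/∂x = 4*y^2 - y
∂g/∂y = 8*x*y - x - 2
∇g at (2, -2) = (18, -36)
∇g · n = (18)(1) + (-36)(-2) = 90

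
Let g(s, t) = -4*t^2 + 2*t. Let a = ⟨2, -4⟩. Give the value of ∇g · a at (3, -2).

-72

∂g/∂s = 0
∂g/∂t = -8*t + 2
∇g at (3, -2) = (0, 18)
∇g · a = (0)(2) + (18)(-4) = -72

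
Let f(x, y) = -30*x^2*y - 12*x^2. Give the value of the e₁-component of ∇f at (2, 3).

(∇f)_1 = ∂f/∂x = -60*x*y - 24*x
At (2, 3): -408.

-408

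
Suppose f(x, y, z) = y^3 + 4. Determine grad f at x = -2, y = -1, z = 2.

(0, 3, 0)

∂f/∂x = 0
∂f/∂y = 3*y^2
∂f/∂z = 0
∇f = (0, 3*y^2, 0)
At (-2, -1, 2): (0, 3, 0).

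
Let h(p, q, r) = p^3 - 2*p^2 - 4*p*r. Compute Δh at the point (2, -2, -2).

8

∂²h/∂p² = 2*(3*p - 2)
∂²h/∂q² = 0
∂²h/∂r² = 0
∇²h = 6*p - 4
At (2, -2, -2): 8.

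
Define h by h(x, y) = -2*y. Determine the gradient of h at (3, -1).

(0, -2)

∂h/∂x = 0
∂h/∂y = -2
∇h = (0, -2)
At (3, -1): (0, -2).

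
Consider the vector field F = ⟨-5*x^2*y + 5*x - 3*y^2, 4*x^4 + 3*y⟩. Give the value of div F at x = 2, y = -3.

∂F₁/∂x = -10*x*y + 5
∂F₂/∂y = 3
∇·F = -10*x*y + 8
At (2, -3): 68.

68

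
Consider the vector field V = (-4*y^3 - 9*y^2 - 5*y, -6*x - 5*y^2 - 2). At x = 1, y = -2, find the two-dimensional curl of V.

∂V₂/∂x = -6
∂V₁/∂y = -12*y^2 - 18*y - 5
Scalar curl = 12*y^2 + 18*y - 1
At (1, -2): 11.

11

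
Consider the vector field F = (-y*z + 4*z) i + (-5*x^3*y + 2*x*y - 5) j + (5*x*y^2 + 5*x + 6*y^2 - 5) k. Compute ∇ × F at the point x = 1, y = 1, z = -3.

(∇×F)₁ = ∂F₃/∂y − ∂F₂/∂z = 10*x*y + 12*y
(∇×F)₂ = ∂F₁/∂z − ∂F₃/∂x = -5*y^2 - y - 1
(∇×F)₃ = ∂F₂/∂x − ∂F₁/∂y = -15*x^2*y + 2*y + z
∇×F = (10*x*y + 12*y, -5*y^2 - y - 1, -15*x^2*y + 2*y + z)
At (1, 1, -3): (22, -7, -16).

(22, -7, -16)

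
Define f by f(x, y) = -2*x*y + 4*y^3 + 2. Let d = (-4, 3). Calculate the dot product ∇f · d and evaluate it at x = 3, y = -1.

∂f/∂x = -2*y
∂f/∂y = -2*x + 12*y^2
∇f at (3, -1) = (2, 6)
∇f · d = (2)(-4) + (6)(3) = 10

10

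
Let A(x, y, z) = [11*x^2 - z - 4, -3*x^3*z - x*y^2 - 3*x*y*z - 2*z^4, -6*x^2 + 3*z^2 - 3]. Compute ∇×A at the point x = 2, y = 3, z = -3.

(-174, 23, 126)

(∇×A)₁ = ∂A₃/∂y − ∂A₂/∂z = 3*x^3 + 3*x*y + 8*z^3
(∇×A)₂ = ∂A₁/∂z − ∂A₃/∂x = 12*x - 1
(∇×A)₃ = ∂A₂/∂x − ∂A₁/∂y = -9*x^2*z - y^2 - 3*y*z
∇×A = (3*x^3 + 3*x*y + 8*z^3, 12*x - 1, -9*x^2*z - y^2 - 3*y*z)
At (2, 3, -3): (-174, 23, 126).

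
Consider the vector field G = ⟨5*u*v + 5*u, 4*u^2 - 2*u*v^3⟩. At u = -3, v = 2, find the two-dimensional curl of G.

-25

∂G₂/∂u = 8*u - 2*v^3
∂G₁/∂v = 5*u
Scalar curl = 3*u - 2*v^3
At (-3, 2): -25.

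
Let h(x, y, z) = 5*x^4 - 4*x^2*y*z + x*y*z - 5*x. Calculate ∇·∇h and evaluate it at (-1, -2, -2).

28

∂²h/∂x² = 4*(15*x^2 - 2*y*z)
∂²h/∂y² = 0
∂²h/∂z² = 0
∇²h = 60*x^2 - 8*y*z
At (-1, -2, -2): 28.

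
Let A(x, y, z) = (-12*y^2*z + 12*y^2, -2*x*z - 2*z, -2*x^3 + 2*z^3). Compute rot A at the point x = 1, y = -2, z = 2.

(4, -42, -52)

(∇×A)₁ = ∂A₃/∂y − ∂A₂/∂z = 2*x + 2
(∇×A)₂ = ∂A₁/∂z − ∂A₃/∂x = 6*x^2 - 12*y^2
(∇×A)₃ = ∂A₂/∂x − ∂A₁/∂y = 24*y*z - 24*y - 2*z
∇×A = (2*x + 2, 6*x^2 - 12*y^2, 24*y*z - 24*y - 2*z)
At (1, -2, 2): (4, -42, -52).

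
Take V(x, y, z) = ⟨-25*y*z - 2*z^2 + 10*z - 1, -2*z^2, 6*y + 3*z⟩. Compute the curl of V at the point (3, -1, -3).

(-6, 47, -75)

(∇×V)₁ = ∂V₃/∂y − ∂V₂/∂z = 4*z + 6
(∇×V)₂ = ∂V₁/∂z − ∂V₃/∂x = -25*y - 4*z + 10
(∇×V)₃ = ∂V₂/∂x − ∂V₁/∂y = 25*z
∇×V = (4*z + 6, -25*y - 4*z + 10, 25*z)
At (3, -1, -3): (-6, 47, -75).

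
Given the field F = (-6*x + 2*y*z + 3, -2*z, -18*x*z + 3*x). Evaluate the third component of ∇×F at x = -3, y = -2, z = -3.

(∇×F)_3 = ∂F₂/∂x − ∂F₁/∂y
= 0 − (2*z)
= -2*z
At (-3, -2, -3): 6.

6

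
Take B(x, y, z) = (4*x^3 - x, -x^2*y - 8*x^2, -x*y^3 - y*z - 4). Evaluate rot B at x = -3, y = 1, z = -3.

(12, 1, 54)

(∇×B)₁ = ∂B₃/∂y − ∂B₂/∂z = -3*x*y^2 - z
(∇×B)₂ = ∂B₁/∂z − ∂B₃/∂x = y^3
(∇×B)₃ = ∂B₂/∂x − ∂B₁/∂y = -2*x*y - 16*x
∇×B = (-3*x*y^2 - z, y^3, -2*x*y - 16*x)
At (-3, 1, -3): (12, 1, 54).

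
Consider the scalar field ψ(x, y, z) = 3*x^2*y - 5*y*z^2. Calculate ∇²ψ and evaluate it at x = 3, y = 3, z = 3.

∂²ψ/∂x² = 6*y
∂²ψ/∂y² = 0
∂²ψ/∂z² = -10*y
∇²ψ = -4*y
At (3, 3, 3): -12.

-12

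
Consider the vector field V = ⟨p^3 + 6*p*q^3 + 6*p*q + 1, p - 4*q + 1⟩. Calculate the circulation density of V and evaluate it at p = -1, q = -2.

∂V₂/∂p = 1
∂V₁/∂q = 18*p*q^2 + 6*p
Scalar curl = -18*p*q^2 - 6*p + 1
At (-1, -2): 79.

79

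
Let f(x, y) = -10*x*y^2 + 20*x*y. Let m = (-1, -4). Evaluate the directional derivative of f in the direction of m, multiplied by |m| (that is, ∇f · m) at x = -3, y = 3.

∂f/∂x = -10*y^2 + 20*y
∂f/∂y = -20*x*y + 20*x
∇f at (-3, 3) = (-30, 120)
∇f · m = (-30)(-1) + (120)(-4) = -450

-450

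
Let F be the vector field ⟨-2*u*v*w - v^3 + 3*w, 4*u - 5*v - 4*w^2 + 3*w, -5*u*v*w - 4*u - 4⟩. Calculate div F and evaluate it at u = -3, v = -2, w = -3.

∂F₁/∂u = -2*v*w
∂F₂/∂v = -5
∂F₃/∂w = -5*u*v
∇·F = -5*u*v - 2*v*w - 5
At (-3, -2, -3): -47.

-47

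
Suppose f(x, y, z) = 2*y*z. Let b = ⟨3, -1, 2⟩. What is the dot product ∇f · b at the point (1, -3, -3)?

-6

∂f/∂x = 0
∂f/∂y = 2*z
∂f/∂z = 2*y
∇f at (1, -3, -3) = (0, -6, -6)
∇f · b = (0)(3) + (-6)(-1) + (-6)(2) = -6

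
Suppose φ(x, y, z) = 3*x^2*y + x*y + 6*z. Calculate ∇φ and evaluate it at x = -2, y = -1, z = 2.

∂φ/∂x = 6*x*y + y
∂φ/∂y = 3*x^2 + x
∂φ/∂z = 6
∇φ = (6*x*y + y, 3*x^2 + x, 6)
At (-2, -1, 2): (11, 10, 6).

(11, 10, 6)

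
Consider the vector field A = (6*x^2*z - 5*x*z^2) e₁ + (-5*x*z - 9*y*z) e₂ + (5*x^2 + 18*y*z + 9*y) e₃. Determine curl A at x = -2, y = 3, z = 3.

(80, 104, -15)

(∇×A)₁ = ∂A₃/∂y − ∂A₂/∂z = 5*x + 9*y + 18*z + 9
(∇×A)₂ = ∂A₁/∂z − ∂A₃/∂x = 6*x^2 - 10*x*z - 10*x
(∇×A)₃ = ∂A₂/∂x − ∂A₁/∂y = -5*z
∇×A = (5*x + 9*y + 18*z + 9, 6*x^2 - 10*x*z - 10*x, -5*z)
At (-2, 3, 3): (80, 104, -15).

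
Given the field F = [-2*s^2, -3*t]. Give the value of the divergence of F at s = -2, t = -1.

5

∂F₁/∂s = -4*s
∂F₂/∂t = -3
∇·F = -4*s - 3
At (-2, -1): 5.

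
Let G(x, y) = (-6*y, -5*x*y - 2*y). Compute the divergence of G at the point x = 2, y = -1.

∂G₁/∂x = 0
∂G₂/∂y = -5*x - 2
∇·G = -5*x - 2
At (2, -1): -12.

-12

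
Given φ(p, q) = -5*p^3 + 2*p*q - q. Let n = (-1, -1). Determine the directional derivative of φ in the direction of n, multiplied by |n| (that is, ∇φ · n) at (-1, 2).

14

∂φ/∂p = -15*p^2 + 2*q
∂φ/∂q = 2*p - 1
∇φ at (-1, 2) = (-11, -3)
∇φ · n = (-11)(-1) + (-3)(-1) = 14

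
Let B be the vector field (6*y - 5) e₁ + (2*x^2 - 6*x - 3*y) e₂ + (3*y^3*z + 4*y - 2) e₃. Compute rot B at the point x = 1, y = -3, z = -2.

(-158, 0, -8)

(∇×B)₁ = ∂B₃/∂y − ∂B₂/∂z = 9*y^2*z + 4
(∇×B)₂ = ∂B₁/∂z − ∂B₃/∂x = 0
(∇×B)₃ = ∂B₂/∂x − ∂B₁/∂y = 4*x - 12
∇×B = (9*y^2*z + 4, 0, 4*x - 12)
At (1, -3, -2): (-158, 0, -8).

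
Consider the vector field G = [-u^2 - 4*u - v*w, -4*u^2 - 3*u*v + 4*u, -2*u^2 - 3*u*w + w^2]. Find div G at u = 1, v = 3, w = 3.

∂G₁/∂u = -2*u - 4
∂G₂/∂v = -3*u
∂G₃/∂w = -3*u + 2*w
∇·G = -8*u + 2*w - 4
At (1, 3, 3): -6.

-6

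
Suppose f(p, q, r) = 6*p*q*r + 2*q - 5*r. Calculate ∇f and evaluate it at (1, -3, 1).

∂f/∂p = 6*q*r
∂f/∂q = 6*p*r + 2
∂f/∂r = 6*p*q - 5
∇f = (6*q*r, 6*p*r + 2, 6*p*q - 5)
At (1, -3, 1): (-18, 8, -23).

(-18, 8, -23)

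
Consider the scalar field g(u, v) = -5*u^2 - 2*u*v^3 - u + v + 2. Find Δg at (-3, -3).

-118

∂²g/∂u² = -10
∂²g/∂v² = -12*u*v
∇²g = -12*u*v - 10
At (-3, -3): -118.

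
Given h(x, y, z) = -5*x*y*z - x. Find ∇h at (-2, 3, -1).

∂h/∂x = -5*y*z - 1
∂h/∂y = -5*x*z
∂h/∂z = -5*x*y
∇h = (-5*y*z - 1, -5*x*z, -5*x*y)
At (-2, 3, -1): (14, -10, 30).

(14, -10, 30)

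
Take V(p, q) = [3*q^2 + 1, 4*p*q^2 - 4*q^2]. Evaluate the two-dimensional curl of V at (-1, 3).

∂V₂/∂p = 4*q^2
∂V₁/∂q = 6*q
Scalar curl = 4*q^2 - 6*q
At (-1, 3): 18.

18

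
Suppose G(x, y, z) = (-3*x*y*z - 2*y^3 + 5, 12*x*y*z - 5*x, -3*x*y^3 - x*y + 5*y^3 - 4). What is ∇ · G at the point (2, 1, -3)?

∂G₁/∂x = -3*y*z
∂G₂/∂y = 12*x*z
∂G₃/∂z = 0
∇·G = 12*x*z - 3*y*z
At (2, 1, -3): -63.

-63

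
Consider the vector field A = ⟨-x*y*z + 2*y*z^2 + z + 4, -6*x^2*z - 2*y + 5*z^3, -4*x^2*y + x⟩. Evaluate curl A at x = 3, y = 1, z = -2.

(-42, 13, 58)

(∇×A)₁ = ∂A₃/∂y − ∂A₂/∂z = 2*x^2 - 15*z^2
(∇×A)₂ = ∂A₁/∂z − ∂A₃/∂x = 7*x*y + 4*y*z
(∇×A)₃ = ∂A₂/∂x − ∂A₁/∂y = -11*x*z - 2*z^2
∇×A = (2*x^2 - 15*z^2, 7*x*y + 4*y*z, -11*x*z - 2*z^2)
At (3, 1, -2): (-42, 13, 58).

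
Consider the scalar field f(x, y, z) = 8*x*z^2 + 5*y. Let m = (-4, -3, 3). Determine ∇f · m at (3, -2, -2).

∂f/∂x = 8*z^2
∂f/∂y = 5
∂f/∂z = 16*x*z
∇f at (3, -2, -2) = (32, 5, -96)
∇f · m = (32)(-4) + (5)(-3) + (-96)(3) = -431

-431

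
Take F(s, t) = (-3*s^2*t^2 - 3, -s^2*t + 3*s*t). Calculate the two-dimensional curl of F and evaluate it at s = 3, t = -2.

∂F₂/∂s = -2*s*t + 3*t
∂F₁/∂t = -6*s^2*t
Scalar curl = 6*s^2*t - 2*s*t + 3*t
At (3, -2): -102.

-102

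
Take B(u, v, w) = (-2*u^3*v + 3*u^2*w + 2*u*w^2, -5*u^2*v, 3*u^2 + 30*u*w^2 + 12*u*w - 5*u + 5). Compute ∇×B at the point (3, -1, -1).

(0, -16, 84)

(∇×B)₁ = ∂B₃/∂v − ∂B₂/∂w = 0
(∇×B)₂ = ∂B₁/∂w − ∂B₃/∂u = 3*u^2 + 4*u*w - 6*u - 30*w^2 - 12*w + 5
(∇×B)₃ = ∂B₂/∂u − ∂B₁/∂v = 2*u^3 - 10*u*v
∇×B = (0, 3*u^2 + 4*u*w - 6*u - 30*w^2 - 12*w + 5, 2*u^3 - 10*u*v)
At (3, -1, -1): (0, -16, 84).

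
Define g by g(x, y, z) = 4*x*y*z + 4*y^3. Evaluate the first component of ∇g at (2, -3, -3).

36

(∇g)_1 = ∂g/∂x = 4*y*z
At (2, -3, -3): 36.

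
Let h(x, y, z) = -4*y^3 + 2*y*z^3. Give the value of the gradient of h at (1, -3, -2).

(0, -124, -72)

∂h/∂x = 0
∂h/∂y = -12*y^2 + 2*z^3
∂h/∂z = 6*y*z^2
∇h = (0, -12*y^2 + 2*z^3, 6*y*z^2)
At (1, -3, -2): (0, -124, -72).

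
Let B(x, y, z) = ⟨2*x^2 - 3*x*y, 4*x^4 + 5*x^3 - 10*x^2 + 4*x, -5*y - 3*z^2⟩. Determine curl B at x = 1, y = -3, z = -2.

(-5, 0, 18)

(∇×B)₁ = ∂B₃/∂y − ∂B₂/∂z = -5
(∇×B)₂ = ∂B₁/∂z − ∂B₃/∂x = 0
(∇×B)₃ = ∂B₂/∂x − ∂B₁/∂y = 16*x^3 + 15*x^2 - 17*x + 4
∇×B = (-5, 0, 16*x^3 + 15*x^2 - 17*x + 4)
At (1, -3, -2): (-5, 0, 18).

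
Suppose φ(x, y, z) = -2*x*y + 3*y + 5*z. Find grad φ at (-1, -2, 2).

(4, 5, 5)

∂φ/∂x = -2*y
∂φ/∂y = -2*x + 3
∂φ/∂z = 5
∇φ = (-2*y, -2*x + 3, 5)
At (-1, -2, 2): (4, 5, 5).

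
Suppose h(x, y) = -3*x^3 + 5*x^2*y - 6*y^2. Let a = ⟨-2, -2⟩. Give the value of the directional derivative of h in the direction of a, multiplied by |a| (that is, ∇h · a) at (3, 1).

36

∂h/∂x = -9*x^2 + 10*x*y
∂h/∂y = 5*x^2 - 12*y
∇h at (3, 1) = (-51, 33)
∇h · a = (-51)(-2) + (33)(-2) = 36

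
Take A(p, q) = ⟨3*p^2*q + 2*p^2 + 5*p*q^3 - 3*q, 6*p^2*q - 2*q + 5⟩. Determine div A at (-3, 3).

∂A₁/∂p = 6*p*q + 4*p + 5*q^3
∂A₂/∂q = 6*p^2 - 2
∇·A = 6*p^2 + 6*p*q + 4*p + 5*q^3 - 2
At (-3, 3): 121.

121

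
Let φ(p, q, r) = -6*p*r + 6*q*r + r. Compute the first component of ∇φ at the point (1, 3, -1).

6

(∇φ)_1 = ∂φ/∂p = -6*r
At (1, 3, -1): 6.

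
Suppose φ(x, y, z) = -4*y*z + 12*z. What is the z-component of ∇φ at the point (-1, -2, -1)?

20

(∇φ)_3 = ∂φ/∂z = -4*y + 12
At (-1, -2, -1): 20.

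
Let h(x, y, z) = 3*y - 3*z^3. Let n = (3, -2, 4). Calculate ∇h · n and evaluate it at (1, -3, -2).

∂h/∂x = 0
∂h/∂y = 3
∂h/∂z = -9*z^2
∇h at (1, -3, -2) = (0, 3, -36)
∇h · n = (0)(3) + (3)(-2) + (-36)(4) = -150

-150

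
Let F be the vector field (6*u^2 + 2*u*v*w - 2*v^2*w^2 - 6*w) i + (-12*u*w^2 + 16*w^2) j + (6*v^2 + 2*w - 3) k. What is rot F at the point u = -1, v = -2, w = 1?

(-80, -18, -18)

(∇×F)₁ = ∂F₃/∂v − ∂F₂/∂w = 24*u*w + 12*v - 32*w
(∇×F)₂ = ∂F₁/∂w − ∂F₃/∂u = 2*u*v - 4*v^2*w - 6
(∇×F)₃ = ∂F₂/∂u − ∂F₁/∂v = -2*u*w + 4*v*w^2 - 12*w^2
∇×F = (24*u*w + 12*v - 32*w, 2*u*v - 4*v^2*w - 6, -2*u*w + 4*v*w^2 - 12*w^2)
At (-1, -2, 1): (-80, -18, -18).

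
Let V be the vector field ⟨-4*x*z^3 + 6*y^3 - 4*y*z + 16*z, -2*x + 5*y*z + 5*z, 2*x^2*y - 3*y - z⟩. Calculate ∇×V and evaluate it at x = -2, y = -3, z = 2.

(15, 100, -156)

(∇×V)₁ = ∂V₃/∂y − ∂V₂/∂z = 2*x^2 - 5*y - 8
(∇×V)₂ = ∂V₁/∂z − ∂V₃/∂x = -4*x*y - 12*x*z^2 - 4*y + 16
(∇×V)₃ = ∂V₂/∂x − ∂V₁/∂y = -18*y^2 + 4*z - 2
∇×V = (2*x^2 - 5*y - 8, -4*x*y - 12*x*z^2 - 4*y + 16, -18*y^2 + 4*z - 2)
At (-2, -3, 2): (15, 100, -156).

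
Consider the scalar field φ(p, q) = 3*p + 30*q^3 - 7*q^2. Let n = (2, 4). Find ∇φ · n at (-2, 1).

∂φ/∂p = 3
∂φ/∂q = 90*q^2 - 14*q
∇φ at (-2, 1) = (3, 76)
∇φ · n = (3)(2) + (76)(4) = 310

310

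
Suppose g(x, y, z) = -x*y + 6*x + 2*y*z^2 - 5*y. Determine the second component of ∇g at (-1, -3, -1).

-2

(∇g)_2 = ∂g/∂y = -x + 2*z^2 - 5
At (-1, -3, -1): -2.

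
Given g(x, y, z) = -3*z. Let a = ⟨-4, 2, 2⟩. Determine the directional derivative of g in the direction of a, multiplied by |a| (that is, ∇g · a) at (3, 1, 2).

-6

∂g/∂x = 0
∂g/∂y = 0
∂g/∂z = -3
∇g at (3, 1, 2) = (0, 0, -3)
∇g · a = (0)(-4) + (0)(2) + (-3)(2) = -6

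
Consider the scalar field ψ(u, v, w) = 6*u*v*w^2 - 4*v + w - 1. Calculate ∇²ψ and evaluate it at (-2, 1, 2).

∂²ψ/∂u² = 0
∂²ψ/∂v² = 0
∂²ψ/∂w² = 12*u*v
∇²ψ = 12*u*v
At (-2, 1, 2): -24.

-24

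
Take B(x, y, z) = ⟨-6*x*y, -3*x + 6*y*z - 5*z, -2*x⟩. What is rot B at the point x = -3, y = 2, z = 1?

(-7, 2, -21)

(∇×B)₁ = ∂B₃/∂y − ∂B₂/∂z = -6*y + 5
(∇×B)₂ = ∂B₁/∂z − ∂B₃/∂x = 2
(∇×B)₃ = ∂B₂/∂x − ∂B₁/∂y = 6*x - 3
∇×B = (-6*y + 5, 2, 6*x - 3)
At (-3, 2, 1): (-7, 2, -21).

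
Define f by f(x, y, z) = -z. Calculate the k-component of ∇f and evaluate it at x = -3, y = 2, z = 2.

-1

(∇f)_3 = ∂f/∂z = -1
At (-3, 2, 2): -1.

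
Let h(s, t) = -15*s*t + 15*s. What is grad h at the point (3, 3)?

(-30, -45)

∂h/∂s = -15*t + 15
∂h/∂t = -15*s
∇h = (-15*t + 15, -15*s)
At (3, 3): (-30, -45).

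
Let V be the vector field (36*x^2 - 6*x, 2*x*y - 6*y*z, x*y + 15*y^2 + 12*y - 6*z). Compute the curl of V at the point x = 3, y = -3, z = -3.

(∇×V)₁ = ∂V₃/∂y − ∂V₂/∂z = x + 36*y + 12
(∇×V)₂ = ∂V₁/∂z − ∂V₃/∂x = -y
(∇×V)₃ = ∂V₂/∂x − ∂V₁/∂y = 2*y
∇×V = (x + 36*y + 12, -y, 2*y)
At (3, -3, -3): (-93, 3, -6).

(-93, 3, -6)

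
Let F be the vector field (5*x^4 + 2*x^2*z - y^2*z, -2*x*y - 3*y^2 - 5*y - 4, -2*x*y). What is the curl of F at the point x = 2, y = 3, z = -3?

(-4, 5, -24)

(∇×F)₁ = ∂F₃/∂y − ∂F₂/∂z = -2*x
(∇×F)₂ = ∂F₁/∂z − ∂F₃/∂x = 2*x^2 - y^2 + 2*y
(∇×F)₃ = ∂F₂/∂x − ∂F₁/∂y = 2*y*z - 2*y
∇×F = (-2*x, 2*x^2 - y^2 + 2*y, 2*y*z - 2*y)
At (2, 3, -3): (-4, 5, -24).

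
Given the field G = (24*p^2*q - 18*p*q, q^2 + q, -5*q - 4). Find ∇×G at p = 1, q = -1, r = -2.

(∇×G)₁ = ∂G₃/∂q − ∂G₂/∂r = -5
(∇×G)₂ = ∂G₁/∂r − ∂G₃/∂p = 0
(∇×G)₃ = ∂G₂/∂p − ∂G₁/∂q = -24*p^2 + 18*p
∇×G = (-5, 0, -24*p^2 + 18*p)
At (1, -1, -2): (-5, 0, -6).

(-5, 0, -6)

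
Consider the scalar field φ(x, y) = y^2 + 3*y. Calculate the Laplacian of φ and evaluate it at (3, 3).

2

∂²φ/∂x² = 0
∂²φ/∂y² = 2
∇²φ = 2
At (3, 3): 2.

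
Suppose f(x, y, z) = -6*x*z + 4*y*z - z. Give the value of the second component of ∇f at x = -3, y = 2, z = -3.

(∇f)_2 = ∂f/∂y = 4*z
At (-3, 2, -3): -12.

-12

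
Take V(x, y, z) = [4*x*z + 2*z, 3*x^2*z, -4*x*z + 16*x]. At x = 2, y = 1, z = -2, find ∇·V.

∂V₁/∂x = 4*z
∂V₂/∂y = 0
∂V₃/∂z = -4*x
∇·V = -4*x + 4*z
At (2, 1, -2): -16.

-16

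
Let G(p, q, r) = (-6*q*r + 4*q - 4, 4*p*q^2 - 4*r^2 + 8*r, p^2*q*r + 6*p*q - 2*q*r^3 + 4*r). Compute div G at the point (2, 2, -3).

-64

∂G₁/∂p = 0
∂G₂/∂q = 8*p*q
∂G₃/∂r = p^2*q - 6*q*r^2 + 4
∇·G = p^2*q + 8*p*q - 6*q*r^2 + 4
At (2, 2, -3): -64.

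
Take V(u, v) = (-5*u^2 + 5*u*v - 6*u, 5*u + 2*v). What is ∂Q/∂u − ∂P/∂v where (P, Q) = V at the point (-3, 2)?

20

∂V₂/∂u = 5
∂V₁/∂v = 5*u
Scalar curl = -5*u + 5
At (-3, 2): 20.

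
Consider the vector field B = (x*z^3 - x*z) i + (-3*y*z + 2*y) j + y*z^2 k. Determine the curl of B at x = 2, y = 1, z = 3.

(12, 52, 0)

(∇×B)₁ = ∂B₃/∂y − ∂B₂/∂z = 3*y + z^2
(∇×B)₂ = ∂B₁/∂z − ∂B₃/∂x = 3*x*z^2 - x
(∇×B)₃ = ∂B₂/∂x − ∂B₁/∂y = 0
∇×B = (3*y + z^2, 3*x*z^2 - x, 0)
At (2, 1, 3): (12, 52, 0).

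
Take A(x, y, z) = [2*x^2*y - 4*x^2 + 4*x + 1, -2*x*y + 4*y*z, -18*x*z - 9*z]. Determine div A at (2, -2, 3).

-65

∂A₁/∂x = 4*x*y - 8*x + 4
∂A₂/∂y = -2*x + 4*z
∂A₃/∂z = -18*x - 9
∇·A = 4*x*y - 28*x + 4*z - 5
At (2, -2, 3): -65.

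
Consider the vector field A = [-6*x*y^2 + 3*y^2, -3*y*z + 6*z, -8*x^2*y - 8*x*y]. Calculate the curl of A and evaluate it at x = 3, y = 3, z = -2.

(-93, 168, 90)

(∇×A)₁ = ∂A₃/∂y − ∂A₂/∂z = -8*x^2 - 8*x + 3*y - 6
(∇×A)₂ = ∂A₁/∂z − ∂A₃/∂x = 16*x*y + 8*y
(∇×A)₃ = ∂A₂/∂x − ∂A₁/∂y = 12*x*y - 6*y
∇×A = (-8*x^2 - 8*x + 3*y - 6, 16*x*y + 8*y, 12*x*y - 6*y)
At (3, 3, -2): (-93, 168, 90).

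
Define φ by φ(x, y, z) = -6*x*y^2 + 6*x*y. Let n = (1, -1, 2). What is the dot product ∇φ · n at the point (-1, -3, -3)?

∂φ/∂x = -6*y^2 + 6*y
∂φ/∂y = -12*x*y + 6*x
∂φ/∂z = 0
∇φ at (-1, -3, -3) = (-72, -42, 0)
∇φ · n = (-72)(1) + (-42)(-1) + (0)(2) = -30

-30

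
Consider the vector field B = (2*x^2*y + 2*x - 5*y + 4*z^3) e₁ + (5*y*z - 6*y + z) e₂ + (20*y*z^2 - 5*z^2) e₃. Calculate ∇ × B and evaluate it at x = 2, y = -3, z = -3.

(∇×B)₁ = ∂B₃/∂y − ∂B₂/∂z = -5*y + 20*z^2 - 1
(∇×B)₂ = ∂B₁/∂z − ∂B₃/∂x = 12*z^2
(∇×B)₃ = ∂B₂/∂x − ∂B₁/∂y = -2*x^2 + 5
∇×B = (-5*y + 20*z^2 - 1, 12*z^2, -2*x^2 + 5)
At (2, -3, -3): (194, 108, -3).

(194, 108, -3)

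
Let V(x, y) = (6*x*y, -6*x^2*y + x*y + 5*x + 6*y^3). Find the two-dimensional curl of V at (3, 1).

∂V₂/∂x = -12*x*y + y + 5
∂V₁/∂y = 6*x
Scalar curl = -12*x*y - 6*x + y + 5
At (3, 1): -48.

-48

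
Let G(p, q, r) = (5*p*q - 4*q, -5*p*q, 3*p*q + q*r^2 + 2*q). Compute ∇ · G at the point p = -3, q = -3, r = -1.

∂G₁/∂p = 5*q
∂G₂/∂q = -5*p
∂G₃/∂r = 2*q*r
∇·G = -5*p + 2*q*r + 5*q
At (-3, -3, -1): 6.

6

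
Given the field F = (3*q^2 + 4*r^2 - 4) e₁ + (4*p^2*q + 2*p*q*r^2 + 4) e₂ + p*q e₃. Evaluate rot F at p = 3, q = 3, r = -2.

(75, -19, 78)

(∇×F)₁ = ∂F₃/∂q − ∂F₂/∂r = -4*p*q*r + p
(∇×F)₂ = ∂F₁/∂r − ∂F₃/∂p = -q + 8*r
(∇×F)₃ = ∂F₂/∂p − ∂F₁/∂q = 8*p*q + 2*q*r^2 - 6*q
∇×F = (-4*p*q*r + p, -q + 8*r, 8*p*q + 2*q*r^2 - 6*q)
At (3, 3, -2): (75, -19, 78).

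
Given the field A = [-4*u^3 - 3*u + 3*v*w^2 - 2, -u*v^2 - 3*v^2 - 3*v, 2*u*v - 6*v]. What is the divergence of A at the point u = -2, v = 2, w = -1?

-58

∂A₁/∂u = -12*u^2 - 3
∂A₂/∂v = -2*u*v - 6*v - 3
∂A₃/∂w = 0
∇·A = -12*u^2 - 2*u*v - 6*v - 6
At (-2, 2, -1): -58.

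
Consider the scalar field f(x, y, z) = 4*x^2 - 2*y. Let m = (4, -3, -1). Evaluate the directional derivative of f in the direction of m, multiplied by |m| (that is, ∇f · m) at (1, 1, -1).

38

∂f/∂x = 8*x
∂f/∂y = -2
∂f/∂z = 0
∇f at (1, 1, -1) = (8, -2, 0)
∇f · m = (8)(4) + (-2)(-3) + (0)(-1) = 38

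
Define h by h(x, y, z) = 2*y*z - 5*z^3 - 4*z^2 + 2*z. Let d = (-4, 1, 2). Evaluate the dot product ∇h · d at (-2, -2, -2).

∂h/∂x = 0
∂h/∂y = 2*z
∂h/∂z = 2*y - 15*z^2 - 8*z + 2
∇h at (-2, -2, -2) = (0, -4, -46)
∇h · d = (0)(-4) + (-4)(1) + (-46)(2) = -96

-96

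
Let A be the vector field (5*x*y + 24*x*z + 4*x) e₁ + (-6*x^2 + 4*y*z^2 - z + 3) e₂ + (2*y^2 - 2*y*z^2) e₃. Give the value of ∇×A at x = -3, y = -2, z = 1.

(7, -72, 51)

(∇×A)₁ = ∂A₃/∂y − ∂A₂/∂z = -8*y*z + 4*y - 2*z^2 + 1
(∇×A)₂ = ∂A₁/∂z − ∂A₃/∂x = 24*x
(∇×A)₃ = ∂A₂/∂x − ∂A₁/∂y = -17*x
∇×A = (-8*y*z + 4*y - 2*z^2 + 1, 24*x, -17*x)
At (-3, -2, 1): (7, -72, 51).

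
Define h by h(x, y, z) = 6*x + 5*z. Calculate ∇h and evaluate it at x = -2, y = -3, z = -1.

(6, 0, 5)

∂h/∂x = 6
∂h/∂y = 0
∂h/∂z = 5
∇h = (6, 0, 5)
At (-2, -3, -1): (6, 0, 5).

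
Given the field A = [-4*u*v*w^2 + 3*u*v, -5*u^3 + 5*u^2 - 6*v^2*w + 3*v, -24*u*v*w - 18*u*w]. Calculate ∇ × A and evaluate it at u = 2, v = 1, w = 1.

(-42, 26, -38)

(∇×A)₁ = ∂A₃/∂v − ∂A₂/∂w = -24*u*w + 6*v^2
(∇×A)₂ = ∂A₁/∂w − ∂A₃/∂u = -8*u*v*w + 24*v*w + 18*w
(∇×A)₃ = ∂A₂/∂u − ∂A₁/∂v = -15*u^2 + 4*u*w^2 + 7*u
∇×A = (-24*u*w + 6*v^2, -8*u*v*w + 24*v*w + 18*w, -15*u^2 + 4*u*w^2 + 7*u)
At (2, 1, 1): (-42, 26, -38).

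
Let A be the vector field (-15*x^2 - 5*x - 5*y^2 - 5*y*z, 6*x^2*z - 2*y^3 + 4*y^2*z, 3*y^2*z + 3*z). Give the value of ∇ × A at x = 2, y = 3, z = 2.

(-24, -15, 88)

(∇×A)₁ = ∂A₃/∂y − ∂A₂/∂z = -6*x^2 - 4*y^2 + 6*y*z
(∇×A)₂ = ∂A₁/∂z − ∂A₃/∂x = -5*y
(∇×A)₃ = ∂A₂/∂x − ∂A₁/∂y = 12*x*z + 10*y + 5*z
∇×A = (-6*x^2 - 4*y^2 + 6*y*z, -5*y, 12*x*z + 10*y + 5*z)
At (2, 3, 2): (-24, -15, 88).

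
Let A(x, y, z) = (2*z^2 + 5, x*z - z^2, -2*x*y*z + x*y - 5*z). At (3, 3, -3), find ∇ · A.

-23

∂A₁/∂x = 0
∂A₂/∂y = 0
∂A₃/∂z = -2*x*y - 5
∇·A = -2*x*y - 5
At (3, 3, -3): -23.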